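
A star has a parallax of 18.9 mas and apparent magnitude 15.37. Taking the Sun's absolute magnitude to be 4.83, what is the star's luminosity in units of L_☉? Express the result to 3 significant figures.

L/L_☉ ≈ 1.70×10^-3

d = 1/p = 1000/18.9 mas = 52.91 pc
M = m − 5 log₁₀ d + 5 = 15.37 − 5·1.7235 + 5 = 11.752
M − M_☉ = 11.752 − 4.83 = 6.922
L/L_☉ = 10^(−0.4 × 6.922) = 1.702×10^-3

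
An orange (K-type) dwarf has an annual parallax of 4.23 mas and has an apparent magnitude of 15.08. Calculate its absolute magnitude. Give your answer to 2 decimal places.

M ≈ 8.21

p = 4.23 mas = 4.23×10^-3″ → d = 1/p = 236.4 pc
5 log₁₀(d/10 pc) = 5 log₁₀(236.4) − 5 = 6.868
M = m − 5 log₁₀(d/10) = 15.08 − 6.868 = 8.212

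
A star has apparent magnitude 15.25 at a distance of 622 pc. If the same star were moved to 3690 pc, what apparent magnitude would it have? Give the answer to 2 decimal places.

Flux ∝ 1/d², so Δm = 5 log₁₀(d₂/d₁) = 5 log₁₀(3690/622) = 3.866
m₂ = m₁ + Δm = 15.25 + (3.866) = 19.116

m ≈ 19.12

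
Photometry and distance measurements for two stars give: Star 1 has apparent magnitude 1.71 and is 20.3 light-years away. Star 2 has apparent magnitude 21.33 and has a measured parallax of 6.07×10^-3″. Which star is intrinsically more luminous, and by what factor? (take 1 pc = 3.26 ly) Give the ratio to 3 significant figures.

Star 1 is more luminous, by a factor of 101000.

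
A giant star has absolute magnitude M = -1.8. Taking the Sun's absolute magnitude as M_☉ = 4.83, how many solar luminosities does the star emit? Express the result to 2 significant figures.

L/L_☉ ≈ 450

M − M_☉ = -1.8 − 4.83 = -6.630
L/L_☉ = 10^(−0.4 (M − M_☉)) = 10^2.652 = 448.7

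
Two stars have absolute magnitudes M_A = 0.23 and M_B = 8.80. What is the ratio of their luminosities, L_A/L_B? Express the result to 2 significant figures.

ΔM = M_A − M_B = -8.57
L_A/L_B = 10^(−0.4 ΔM) = 10^3.428 = 2679

L_A/L_B ≈ 2700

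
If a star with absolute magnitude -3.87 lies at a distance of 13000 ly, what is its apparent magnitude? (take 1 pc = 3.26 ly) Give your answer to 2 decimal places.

m ≈ 9.13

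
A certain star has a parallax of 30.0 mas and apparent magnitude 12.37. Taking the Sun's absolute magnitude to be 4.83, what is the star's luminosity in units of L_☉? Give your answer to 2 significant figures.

d = 1/p = 1000/30.0 mas = 33.33 pc
M = m − 5 log₁₀ d + 5 = 12.37 − 5·1.5229 + 5 = 9.756
M − M_☉ = 9.756 − 4.83 = 4.926
L/L_☉ = 10^(−0.4 × 4.926) = 0.01071

L/L_☉ ≈ 0.011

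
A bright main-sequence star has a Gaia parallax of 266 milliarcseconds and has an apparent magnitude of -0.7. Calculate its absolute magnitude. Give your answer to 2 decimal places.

p = 266 mas = 0.266″ → d = 1/p = 3.759 pc
5 log₁₀(d/10 pc) = 5 log₁₀(3.759) − 5 = -2.124
M = m − 5 log₁₀(d/10) = -0.7 + 2.124 = 1.424

M ≈ 1.42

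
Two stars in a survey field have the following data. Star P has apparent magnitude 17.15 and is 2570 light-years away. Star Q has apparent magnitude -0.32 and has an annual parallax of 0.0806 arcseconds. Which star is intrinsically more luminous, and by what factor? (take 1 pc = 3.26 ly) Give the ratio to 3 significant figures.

Star Q is more luminous, by a factor of 2410.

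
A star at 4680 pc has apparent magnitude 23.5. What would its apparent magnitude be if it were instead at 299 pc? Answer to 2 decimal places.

m ≈ 17.53

Flux ∝ 1/d², so Δm = 5 log₁₀(d₂/d₁) = 5 log₁₀(299/4680) = -5.973
m₂ = m₁ + Δm = 23.5 + (-5.973) = 17.527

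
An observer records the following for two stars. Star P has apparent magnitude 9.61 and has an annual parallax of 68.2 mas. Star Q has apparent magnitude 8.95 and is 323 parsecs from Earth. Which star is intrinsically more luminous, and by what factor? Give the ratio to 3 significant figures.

Star P: p = 68.2 mas = 0.0682″ → d = 1/p = 14.66 pc
Star P: M = m − 5 log₁₀ d + 5 = 9.61 − 5·1.1662 + 5 = 8.779
Star Q: M = m − 5 log₁₀ d + 5 = 8.95 − 5·2.5092 + 5 = 1.404
ΔM = M_P − M_Q = 8.779 − (1.404) = 7.375; smaller M is more luminous → Star Q.
L ratio = 10^(0.4 |ΔM|) = 10^2.950 = 891.2

Star Q is more luminous, by a factor of 891.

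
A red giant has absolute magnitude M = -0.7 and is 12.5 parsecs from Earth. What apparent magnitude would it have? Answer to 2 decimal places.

m ≈ -0.22

m = M + 5 log₁₀ d − 5 = -0.7 + 5·1.0969 − 5 = -0.215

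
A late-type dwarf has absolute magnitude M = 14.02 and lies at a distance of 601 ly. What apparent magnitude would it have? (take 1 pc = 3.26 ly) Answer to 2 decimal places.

d = 601 ly / 3.26 = 184.4 pc
m = M + 5 log₁₀ d − 5 = 14.02 + 5·2.2657 − 5 = 20.348

m ≈ 20.35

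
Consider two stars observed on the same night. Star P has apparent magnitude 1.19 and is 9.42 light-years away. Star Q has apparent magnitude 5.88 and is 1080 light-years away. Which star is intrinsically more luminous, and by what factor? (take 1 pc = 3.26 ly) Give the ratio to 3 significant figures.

Star Q is more luminous, by a factor of 175.

Star P: d = 9.42 ly / 3.26 = 2.890 pc
Star P: M = m − 5 log₁₀ d + 5 = 1.19 − 5·0.4608 + 5 = 3.886
Star Q: d = 1080 ly / 3.26 = 331.3 pc
Star Q: M = m − 5 log₁₀ d + 5 = 5.88 − 5·2.5202 + 5 = -1.721
ΔM = M_P − M_Q = 3.886 − (-1.721) = 5.607; smaller M is more luminous → Star Q.
L ratio = 10^(0.4 |ΔM|) = 10^2.243 = 174.9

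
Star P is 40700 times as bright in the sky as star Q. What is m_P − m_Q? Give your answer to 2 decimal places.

m_P − m_Q ≈ -11.52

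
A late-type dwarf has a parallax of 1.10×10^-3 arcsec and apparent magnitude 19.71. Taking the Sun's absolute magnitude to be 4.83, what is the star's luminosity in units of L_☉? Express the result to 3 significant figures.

d = 1/p = 1/1.10×10^-3″ = 909.1 pc
M = m − 5 log₁₀ d + 5 = 19.71 − 5·2.9586 + 5 = 9.917
M − M_☉ = 9.917 − 4.83 = 5.087
L/L_☉ = 10^(−0.4 × 5.087) = 9.230×10^-3

L/L_☉ ≈ 9.23×10^-3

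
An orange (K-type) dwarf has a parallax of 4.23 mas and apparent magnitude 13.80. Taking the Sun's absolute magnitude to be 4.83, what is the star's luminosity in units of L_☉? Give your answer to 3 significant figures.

L/L_☉ ≈ 0.144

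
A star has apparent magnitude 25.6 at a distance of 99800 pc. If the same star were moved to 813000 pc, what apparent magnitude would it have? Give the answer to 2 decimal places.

Flux ∝ 1/d², so Δm = 5 log₁₀(d₂/d₁) = 5 log₁₀(813000/99800) = 4.555
m₂ = m₁ + Δm = 25.6 + (4.555) = 30.155

m ≈ 30.15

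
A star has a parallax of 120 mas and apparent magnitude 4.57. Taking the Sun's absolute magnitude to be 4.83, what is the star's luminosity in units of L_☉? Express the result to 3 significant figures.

d = 1/p = 1000/120 mas = 8.333 pc
M = m − 5 log₁₀ d + 5 = 4.57 − 5·0.9208 + 5 = 4.966
M − M_☉ = 4.966 − 4.83 = 0.136
L/L_☉ = 10^(−0.4 × 0.136) = 0.8823

L/L_☉ ≈ 0.882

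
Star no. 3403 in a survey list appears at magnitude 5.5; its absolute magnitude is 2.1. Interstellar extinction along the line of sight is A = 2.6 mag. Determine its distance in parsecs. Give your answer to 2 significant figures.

d ≈ 14 pc

m − M = 5 log₁₀(d/10 pc) + A  ⇒  5.5 − (2.1) − 2.6 = 5 log₁₀(d/10)
0.800 = 5 log₁₀(d/10)
log₁₀ d = (m − M − A)/5 + 1 = 1.1600
d = 10^1.1600 = 14.45 pc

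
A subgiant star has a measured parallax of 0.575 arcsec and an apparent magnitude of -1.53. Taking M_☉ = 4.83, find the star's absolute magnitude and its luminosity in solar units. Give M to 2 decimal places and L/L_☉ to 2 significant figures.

M ≈ 2.27; L/L_☉ ≈ 11

d = 1/p = 1/0.575″ = 1.739 pc
M = m − 5 log₁₀ d + 5 = -1.53 − 5·0.2403 + 5 = 2.268
M − M_☉ = 2.268 − 4.83 = -2.562
L/L_☉ = 10^(−0.4 × -2.562) = 10.58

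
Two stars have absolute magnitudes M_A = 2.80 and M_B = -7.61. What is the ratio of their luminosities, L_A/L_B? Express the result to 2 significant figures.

L_A/L_B ≈ 6.9×10^-5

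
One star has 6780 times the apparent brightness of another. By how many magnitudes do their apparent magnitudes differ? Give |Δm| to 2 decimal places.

Pogson: Δm = −2.5 log₁₀(ratio) = −2.5 log₁₀(6780) = −2.5 × 3.8312 = -9.578

|Δm| ≈ 9.58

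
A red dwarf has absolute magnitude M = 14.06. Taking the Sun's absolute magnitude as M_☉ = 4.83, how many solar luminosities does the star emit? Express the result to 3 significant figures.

M − M_☉ = 14.06 − 4.83 = 9.230
L/L_☉ = 10^(−0.4 (M − M_☉)) = 10^-3.692 = 2.032×10^-4

L/L_☉ ≈ 2.03×10^-4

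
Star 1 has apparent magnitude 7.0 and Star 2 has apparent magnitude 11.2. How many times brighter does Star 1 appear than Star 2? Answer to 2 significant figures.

Δm = 7.0 − (11.2) = -4.2
Flux ratio = 10^(−0.4 Δm) = 10^(−0.4 × -4.2) = 10^1.680 = 47.86

48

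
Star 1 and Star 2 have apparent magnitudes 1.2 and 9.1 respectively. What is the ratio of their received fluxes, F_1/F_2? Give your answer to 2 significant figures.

F_1/F_2 ≈ 1400

Magnitude difference = -7.9
Flux ratio = 10^(−0.4 Δm) = 10^(−0.4 × -7.9) = 10^3.160 = 1445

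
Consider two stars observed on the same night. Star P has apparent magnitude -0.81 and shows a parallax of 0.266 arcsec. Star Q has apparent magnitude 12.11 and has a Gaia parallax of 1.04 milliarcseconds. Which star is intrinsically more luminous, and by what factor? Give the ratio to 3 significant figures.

Star P: d = 1/p = 1/0.266″ = 3.759 pc
Star P: M = m − 5 log₁₀ d + 5 = -0.81 − 5·0.5751 + 5 = 1.314
Star Q: p = 1.04 mas = 1.04×10^-3″ → d = 1/p = 961.5 pc
Star Q: M = m − 5 log₁₀ d + 5 = 12.11 − 5·2.9830 + 5 = 2.195
ΔM = M_P − M_Q = 1.314 − (2.195) = -0.881; smaller M is more luminous → Star P.
L ratio = 10^(0.4 |ΔM|) = 10^0.352 = 2.251

Star P is more luminous, by a factor of 2.25.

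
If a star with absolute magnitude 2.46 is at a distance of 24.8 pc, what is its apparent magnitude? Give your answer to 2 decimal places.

m = M + 5 log₁₀ d − 5 = 2.46 + 5·1.3945 − 5 = 4.432

m ≈ 4.43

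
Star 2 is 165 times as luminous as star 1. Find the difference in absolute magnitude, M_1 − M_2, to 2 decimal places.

M_1 − M_2 ≈ 5.54

Pogson: ΔM = −2.5 log₁₀(ratio) = −2.5 log₁₀(165) = −2.5 × 2.2175 = -5.544
Star 2 is brighter so has the smaller magnitude: M_1 − M_2 is positive.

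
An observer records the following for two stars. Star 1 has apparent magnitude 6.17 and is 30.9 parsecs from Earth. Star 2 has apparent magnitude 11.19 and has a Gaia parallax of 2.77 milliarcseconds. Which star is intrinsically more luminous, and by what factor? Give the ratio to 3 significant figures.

Star 2 is more luminous, by a factor of 1.34.

Star 1: M = m − 5 log₁₀ d + 5 = 6.17 − 5·1.4900 + 5 = 3.720
Star 2: p = 2.77 mas = 2.77×10^-3″ → d = 1/p = 361.0 pc
Star 2: M = m − 5 log₁₀ d + 5 = 11.19 − 5·2.5575 + 5 = 3.402
ΔM = M_1 − M_2 = 3.720 − (3.402) = 0.318; smaller M is more luminous → Star 2.
L ratio = 10^(0.4 |ΔM|) = 10^0.127 = 1.340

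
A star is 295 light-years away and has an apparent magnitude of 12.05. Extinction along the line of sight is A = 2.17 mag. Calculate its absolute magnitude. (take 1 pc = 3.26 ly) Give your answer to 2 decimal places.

M ≈ 5.10

d = 295 ly / 3.26 = 90.49 pc
5 log₁₀(d/10 pc) = 5 log₁₀(90.49) − 5 = 4.783
M = m − 5 log₁₀(d/10) − A = 12.05 − 4.783 − 2.17 = 5.097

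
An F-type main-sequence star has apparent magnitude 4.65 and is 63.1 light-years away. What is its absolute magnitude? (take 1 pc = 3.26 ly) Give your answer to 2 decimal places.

d = 63.1 ly / 3.26 = 19.36 pc
5 log₁₀(d/10 pc) = 5 log₁₀(19.36) − 5 = 1.434
M = m − 5 log₁₀(d/10) = 4.65 − 1.434 = 3.216

M ≈ 3.22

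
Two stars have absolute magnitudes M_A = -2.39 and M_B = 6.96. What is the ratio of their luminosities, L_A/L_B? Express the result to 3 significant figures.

L_A/L_B ≈ 5500

ΔM = M_A − M_B = -9.35
L_A/L_B = 10^(−0.4 ΔM) = 10^3.740 = 5495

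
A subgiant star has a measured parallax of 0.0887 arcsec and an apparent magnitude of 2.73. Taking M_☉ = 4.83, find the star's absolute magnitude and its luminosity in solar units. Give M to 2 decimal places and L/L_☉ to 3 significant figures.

M ≈ 2.47; L/L_☉ ≈ 8.79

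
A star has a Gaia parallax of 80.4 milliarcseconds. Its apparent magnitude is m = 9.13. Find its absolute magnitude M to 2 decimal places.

p = 80.4 mas = 0.0804″ → d = 1/p = 12.44 pc
5 log₁₀(d/10 pc) = 5 log₁₀(12.44) − 5 = 0.474
M = m − 5 log₁₀(d/10) = 9.13 − 0.474 = 8.656

M ≈ 8.66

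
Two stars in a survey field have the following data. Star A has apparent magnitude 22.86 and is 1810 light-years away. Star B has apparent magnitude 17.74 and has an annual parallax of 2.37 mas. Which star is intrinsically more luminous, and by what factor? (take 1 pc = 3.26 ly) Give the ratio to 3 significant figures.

Star A: d = 1810 ly / 3.26 = 555.2 pc
Star A: M = m − 5 log₁₀ d + 5 = 22.86 − 5·2.7445 + 5 = 14.138
Star B: p = 2.37 mas = 2.37×10^-3″ → d = 1/p = 421.9 pc
Star B: M = m − 5 log₁₀ d + 5 = 17.74 − 5·2.6253 + 5 = 9.614
ΔM = M_A − M_B = 14.138 − (9.614) = 4.524; smaller M is more luminous → Star B.
L ratio = 10^(0.4 |ΔM|) = 10^1.810 = 64.50

Star B is more luminous, by a factor of 64.5.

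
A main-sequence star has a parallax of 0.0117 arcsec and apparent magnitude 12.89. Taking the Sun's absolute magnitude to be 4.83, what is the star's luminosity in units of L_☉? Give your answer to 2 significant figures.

d = 1/p = 1/0.0117″ = 85.47 pc
M = m − 5 log₁₀ d + 5 = 12.89 − 5·1.9318 + 5 = 8.231
M − M_☉ = 8.231 − 4.83 = 3.401
L/L_☉ = 10^(−0.4 × 3.401) = 0.04361

L/L_☉ ≈ 0.044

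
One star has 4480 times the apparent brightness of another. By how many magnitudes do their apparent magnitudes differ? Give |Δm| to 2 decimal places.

|Δm| ≈ 9.13

Pogson: Δm = −2.5 log₁₀(ratio) = −2.5 log₁₀(4480) = −2.5 × 3.6513 = -9.128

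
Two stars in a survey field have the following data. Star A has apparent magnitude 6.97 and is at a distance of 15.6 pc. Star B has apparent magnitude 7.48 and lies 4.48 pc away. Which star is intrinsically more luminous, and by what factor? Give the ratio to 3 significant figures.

Star A: M = m − 5 log₁₀ d + 5 = 6.97 − 5·1.1931 + 5 = 6.004
Star B: M = m − 5 log₁₀ d + 5 = 7.48 − 5·0.6513 + 5 = 9.224
ΔM = M_A − M_B = 6.004 − (9.224) = -3.219; smaller M is more luminous → Star A.
L ratio = 10^(0.4 |ΔM|) = 10^1.288 = 19.40

Star A is more luminous, by a factor of 19.4.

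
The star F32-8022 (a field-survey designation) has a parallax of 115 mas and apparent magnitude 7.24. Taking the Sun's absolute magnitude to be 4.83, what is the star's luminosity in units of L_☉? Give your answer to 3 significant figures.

d = 1/p = 1000/115 mas = 8.696 pc
M = m − 5 log₁₀ d + 5 = 7.24 − 5·0.9393 + 5 = 7.543
M − M_☉ = 7.543 − 4.83 = 2.713
L/L_☉ = 10^(−0.4 × 2.713) = 0.08215

L/L_☉ ≈ 0.0821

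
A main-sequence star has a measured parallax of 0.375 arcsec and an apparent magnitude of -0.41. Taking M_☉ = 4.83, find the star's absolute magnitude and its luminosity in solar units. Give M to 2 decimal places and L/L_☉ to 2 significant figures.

d = 1/p = 1/0.375″ = 2.667 pc
M = m − 5 log₁₀ d + 5 = -0.41 − 5·0.4260 + 5 = 2.460
M − M_☉ = 2.460 − 4.83 = -2.370
L/L_☉ = 10^(−0.4 × -2.370) = 8.870

M ≈ 2.46; L/L_☉ ≈ 8.9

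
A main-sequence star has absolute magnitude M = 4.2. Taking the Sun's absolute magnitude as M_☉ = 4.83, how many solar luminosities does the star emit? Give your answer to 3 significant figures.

M − M_☉ = 4.2 − 4.83 = -0.630
L/L_☉ = 10^(−0.4 (M − M_☉)) = 10^0.252 = 1.786

L/L_☉ ≈ 1.79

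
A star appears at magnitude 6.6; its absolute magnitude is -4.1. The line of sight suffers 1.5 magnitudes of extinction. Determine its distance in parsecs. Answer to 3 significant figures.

d ≈ 692 pc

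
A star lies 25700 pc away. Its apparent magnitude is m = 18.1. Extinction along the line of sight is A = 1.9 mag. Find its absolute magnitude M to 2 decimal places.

5 log₁₀(d/10 pc) = 5 log₁₀(25700) − 5 = 17.050
M = m − 5 log₁₀(d/10) − A = 18.1 − 17.050 − 1.9 = -0.850

M ≈ -0.85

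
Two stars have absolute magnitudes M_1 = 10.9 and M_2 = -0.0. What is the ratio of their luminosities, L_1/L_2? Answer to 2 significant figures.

L_1/L_2 ≈ 4.4×10^-5

ΔM = M_1 − M_2 = 10.9
L_1/L_2 = 10^(−0.4 ΔM) = 10^-4.360 = 4.365×10^-5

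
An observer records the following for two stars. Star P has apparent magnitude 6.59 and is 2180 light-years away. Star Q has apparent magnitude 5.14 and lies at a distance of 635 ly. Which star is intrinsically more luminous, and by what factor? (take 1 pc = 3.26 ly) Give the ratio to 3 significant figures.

Star P: d = 2180 ly / 3.26 = 668.7 pc
Star P: M = m − 5 log₁₀ d + 5 = 6.59 − 5·2.8252 + 5 = -2.536
Star Q: d = 635 ly / 3.26 = 194.8 pc
Star Q: M = m − 5 log₁₀ d + 5 = 5.14 − 5·2.2896 + 5 = -1.308
ΔM = M_P − M_Q = -2.536 − (-1.308) = -1.228; smaller M is more luminous → Star P.
L ratio = 10^(0.4 |ΔM|) = 10^0.491 = 3.100

Star P is more luminous, by a factor of 3.10.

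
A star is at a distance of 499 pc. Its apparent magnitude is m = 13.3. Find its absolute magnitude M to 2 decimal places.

M ≈ 4.81

5 log₁₀(d/10 pc) = 5 log₁₀(499.0) − 5 = 8.491
M = m − 5 log₁₀(d/10) = 13.3 − 8.491 = 4.809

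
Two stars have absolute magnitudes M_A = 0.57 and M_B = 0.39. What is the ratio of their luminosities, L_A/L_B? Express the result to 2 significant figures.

L_A/L_B ≈ 0.85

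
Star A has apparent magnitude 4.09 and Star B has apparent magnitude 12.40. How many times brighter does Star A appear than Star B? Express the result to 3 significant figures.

2110

Δm = 4.09 − (12.40) = -8.31
Flux ratio = 10^(−0.4 Δm) = 10^(−0.4 × -8.31) = 10^3.324 = 2109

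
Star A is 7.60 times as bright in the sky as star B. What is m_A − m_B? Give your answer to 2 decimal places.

m_A − m_B ≈ -2.20

Pogson: Δm = −2.5 log₁₀(ratio) = −2.5 log₁₀(7.60) = −2.5 × 0.8808 = -2.202
Star A is brighter, so it has the smaller magnitude: the difference is negative.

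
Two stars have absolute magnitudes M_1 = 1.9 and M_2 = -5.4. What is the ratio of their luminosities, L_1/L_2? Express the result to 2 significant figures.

L_1/L_2 ≈ 1.2×10^-3

ΔM = M_1 − M_2 = 7.3
L_1/L_2 = 10^(−0.4 ΔM) = 10^-2.920 = 1.202×10^-3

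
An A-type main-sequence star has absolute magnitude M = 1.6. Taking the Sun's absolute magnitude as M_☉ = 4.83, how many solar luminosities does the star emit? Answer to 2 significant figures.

L/L_☉ ≈ 20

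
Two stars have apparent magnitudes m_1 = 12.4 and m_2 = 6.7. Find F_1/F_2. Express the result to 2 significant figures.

Magnitude difference = 5.7
Flux ratio = 10^(−0.4 Δm) = 10^(−0.4 × 5.7) = 10^-2.280 = 5.248×10^-3

F_1/F_2 ≈ 5.2×10^-3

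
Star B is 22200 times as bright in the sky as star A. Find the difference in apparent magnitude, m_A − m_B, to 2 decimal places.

m_A − m_B ≈ 10.87

Pogson: Δm = −2.5 log₁₀(ratio) = −2.5 log₁₀(22200) = −2.5 × 4.3464 = -10.866
Star B is brighter so has the smaller magnitude: m_A − m_B is positive.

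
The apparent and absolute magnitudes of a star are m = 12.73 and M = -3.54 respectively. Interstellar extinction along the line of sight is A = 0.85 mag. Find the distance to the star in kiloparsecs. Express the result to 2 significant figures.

d ≈ 12 kpc

m − M = 5 log₁₀(d/10 pc) + A  ⇒  12.73 − (-3.54) − 0.85 = 5 log₁₀(d/10)
15.420 = 5 log₁₀(d/10)
log₁₀ d = (m − M − A)/5 + 1 = 4.0840
d = 10^4.0840 = 12130 pc
= 12.13 kpc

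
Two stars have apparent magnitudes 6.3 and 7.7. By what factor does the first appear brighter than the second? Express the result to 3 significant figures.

3.63

Δm = 6.3 − (7.7) = -1.4
Flux ratio = 10^(−0.4 Δm) = 10^(−0.4 × -1.4) = 10^0.560 = 3.631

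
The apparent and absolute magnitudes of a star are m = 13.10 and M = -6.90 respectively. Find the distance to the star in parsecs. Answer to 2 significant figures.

Distance modulus: m − M = 13.10 − (-6.90) = 20.000
m − M = 5 log₁₀ d − 5
log₁₀ d = (m − M)/5 + 1 = 5.0000
d = 10^5.0000 = 100000 pc

d ≈ 100000 pc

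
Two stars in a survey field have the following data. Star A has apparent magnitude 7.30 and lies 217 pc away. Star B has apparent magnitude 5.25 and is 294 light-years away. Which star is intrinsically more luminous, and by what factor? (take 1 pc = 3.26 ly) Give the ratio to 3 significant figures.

Star B is more luminous, by a factor of 1.14.

Star A: M = m − 5 log₁₀ d + 5 = 7.30 − 5·2.3365 + 5 = 0.618
Star B: d = 294 ly / 3.26 = 90.18 pc
Star B: M = m − 5 log₁₀ d + 5 = 5.25 − 5·1.9551 + 5 = 0.474
ΔM = M_A − M_B = 0.618 − (0.474) = 0.143; smaller M is more luminous → Star B.
L ratio = 10^(0.4 |ΔM|) = 10^0.057 = 1.141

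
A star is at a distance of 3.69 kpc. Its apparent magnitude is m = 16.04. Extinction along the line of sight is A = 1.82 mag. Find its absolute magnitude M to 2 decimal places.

d = 3.69 kpc = 3690 pc
5 log₁₀(d/10 pc) = 5 log₁₀(3690) − 5 = 12.835
M = m − 5 log₁₀(d/10) − A = 16.04 − 12.835 − 1.82 = 1.385

M ≈ 1.38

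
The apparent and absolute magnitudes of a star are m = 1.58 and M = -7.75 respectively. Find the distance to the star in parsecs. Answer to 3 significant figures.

Distance modulus: m − M = 1.58 − (-7.75) = 9.330
m − M = 5 log₁₀ d − 5
log₁₀ d = (m − M)/5 + 1 = 2.8660
d = 10^2.8660 = 734.5 pc

d ≈ 735 pc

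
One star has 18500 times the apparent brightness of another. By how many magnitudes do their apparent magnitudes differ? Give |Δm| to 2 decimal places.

Pogson: Δm = −2.5 log₁₀(ratio) = −2.5 log₁₀(18500) = −2.5 × 4.2672 = -10.668

|Δm| ≈ 10.67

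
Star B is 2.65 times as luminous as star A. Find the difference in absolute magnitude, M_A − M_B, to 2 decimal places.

M_A − M_B ≈ 1.06

Pogson: ΔM = −2.5 log₁₀(ratio) = −2.5 log₁₀(2.65) = −2.5 × 0.4232 = -1.058
Star B is brighter so has the smaller magnitude: M_A − M_B is positive.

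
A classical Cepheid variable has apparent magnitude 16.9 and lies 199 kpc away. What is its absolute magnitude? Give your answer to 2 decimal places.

M ≈ -4.59

d = 199 kpc = 199000 pc
5 log₁₀(d/10 pc) = 5 log₁₀(199000) − 5 = 21.494
M = m − 5 log₁₀(d/10) = 16.9 − 21.494 = -4.594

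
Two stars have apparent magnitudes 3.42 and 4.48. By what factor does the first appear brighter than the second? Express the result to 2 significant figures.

2.7

Magnitude difference = -1.06
Flux ratio = 10^(−0.4 Δm) = 10^(−0.4 × -1.06) = 10^0.424 = 2.655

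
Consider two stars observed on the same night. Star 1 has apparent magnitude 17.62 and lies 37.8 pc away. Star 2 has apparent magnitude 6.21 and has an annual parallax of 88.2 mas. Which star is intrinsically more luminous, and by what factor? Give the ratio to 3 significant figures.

Star 2 is more luminous, by a factor of 3300.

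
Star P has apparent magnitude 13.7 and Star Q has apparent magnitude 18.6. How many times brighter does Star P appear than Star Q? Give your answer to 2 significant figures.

Magnitude difference = -4.9
Flux ratio = 10^(−0.4 Δm) = 10^(−0.4 × -4.9) = 10^1.960 = 91.20

91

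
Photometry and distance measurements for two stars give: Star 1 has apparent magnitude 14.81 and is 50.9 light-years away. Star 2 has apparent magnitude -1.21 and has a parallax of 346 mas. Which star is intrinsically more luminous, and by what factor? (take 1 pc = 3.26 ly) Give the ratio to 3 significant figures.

Star 2 is more luminous, by a factor of 87700.

Star 1: d = 50.9 ly / 3.26 = 15.61 pc
Star 1: M = m − 5 log₁₀ d + 5 = 14.81 − 5·1.1935 + 5 = 13.842
Star 2: p = 346 mas = 0.346″ → d = 1/p = 2.890 pc
Star 2: M = m − 5 log₁₀ d + 5 = -1.21 − 5·0.4609 + 5 = 1.485
ΔM = M_1 − M_2 = 13.842 − (1.485) = 12.357; smaller M is more luminous → Star 2.
L ratio = 10^(0.4 |ΔM|) = 10^4.943 = 87670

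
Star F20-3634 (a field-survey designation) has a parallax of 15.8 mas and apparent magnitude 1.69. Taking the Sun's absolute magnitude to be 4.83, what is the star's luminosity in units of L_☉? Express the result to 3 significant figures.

d = 1/p = 1000/15.8 mas = 63.29 pc
M = m − 5 log₁₀ d + 5 = 1.69 − 5·1.8013 + 5 = -2.317
M − M_☉ = -2.317 − 4.83 = -7.147
L/L_☉ = 10^(−0.4 × -7.147) = 722.2

L/L_☉ ≈ 722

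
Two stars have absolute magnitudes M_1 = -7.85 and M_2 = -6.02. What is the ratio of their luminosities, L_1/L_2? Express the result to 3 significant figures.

ΔM = M_1 − M_2 = -1.83
L_1/L_2 = 10^(−0.4 ΔM) = 10^0.732 = 5.395

L_1/L_2 ≈ 5.40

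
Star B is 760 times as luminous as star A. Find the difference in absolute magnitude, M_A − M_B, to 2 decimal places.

M_A − M_B ≈ 7.20

Pogson: ΔM = −2.5 log₁₀(ratio) = −2.5 log₁₀(760) = −2.5 × 2.8808 = -7.202
Star B is brighter so has the smaller magnitude: M_A − M_B is positive.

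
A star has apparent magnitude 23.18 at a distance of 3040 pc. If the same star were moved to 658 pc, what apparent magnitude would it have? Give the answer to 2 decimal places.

m ≈ 19.86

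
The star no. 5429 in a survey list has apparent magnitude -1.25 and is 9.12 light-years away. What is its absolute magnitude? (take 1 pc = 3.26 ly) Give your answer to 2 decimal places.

d = 9.12 ly / 3.26 = 2.798 pc
5 log₁₀(d/10 pc) = 5 log₁₀(2.798) − 5 = -2.766
M = m − 5 log₁₀(d/10) = -1.25 + 2.766 = 1.516

M ≈ 1.52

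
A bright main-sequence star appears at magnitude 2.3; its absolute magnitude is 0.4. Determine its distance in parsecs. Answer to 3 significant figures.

d ≈ 24.0 pc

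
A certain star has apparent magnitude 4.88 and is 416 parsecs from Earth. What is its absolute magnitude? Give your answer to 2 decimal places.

5 log₁₀(d/10 pc) = 5 log₁₀(416.0) − 5 = 8.095
M = m − 5 log₁₀(d/10) = 4.88 − 8.095 = -3.215

M ≈ -3.22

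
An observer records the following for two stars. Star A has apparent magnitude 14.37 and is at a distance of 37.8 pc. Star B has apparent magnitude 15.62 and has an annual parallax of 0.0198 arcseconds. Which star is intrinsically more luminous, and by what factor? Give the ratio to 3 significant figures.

Star A is more luminous, by a factor of 1.77.

Star A: M = m − 5 log₁₀ d + 5 = 14.37 − 5·1.5775 + 5 = 11.483
Star B: d = 1/p = 1/0.0198″ = 50.51 pc
Star B: M = m − 5 log₁₀ d + 5 = 15.62 − 5·1.7033 + 5 = 12.103
ΔM = M_A − M_B = 11.483 − (12.103) = -0.621; smaller M is more luminous → Star A.
L ratio = 10^(0.4 |ΔM|) = 10^0.248 = 1.771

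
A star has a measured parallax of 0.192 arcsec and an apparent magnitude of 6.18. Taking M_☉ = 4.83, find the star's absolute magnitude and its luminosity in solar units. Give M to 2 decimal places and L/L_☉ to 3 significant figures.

M ≈ 7.60; L/L_☉ ≈ 0.0782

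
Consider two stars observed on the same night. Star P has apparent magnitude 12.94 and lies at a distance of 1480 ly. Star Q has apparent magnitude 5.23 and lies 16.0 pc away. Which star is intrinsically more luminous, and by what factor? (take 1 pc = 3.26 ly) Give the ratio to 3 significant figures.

Star Q is more luminous, by a factor of 1.51.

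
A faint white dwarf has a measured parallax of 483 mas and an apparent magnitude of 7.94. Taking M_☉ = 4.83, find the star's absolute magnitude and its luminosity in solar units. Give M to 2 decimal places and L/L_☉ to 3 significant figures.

d = 1/p = 1000/483 mas = 2.070 pc
M = m − 5 log₁₀ d + 5 = 7.94 − 5·0.3161 + 5 = 11.360
M − M_☉ = 11.360 − 4.83 = 6.530
L/L_☉ = 10^(−0.4 × 6.530) = 2.444×10^-3

M ≈ 11.36; L/L_☉ ≈ 2.44×10^-3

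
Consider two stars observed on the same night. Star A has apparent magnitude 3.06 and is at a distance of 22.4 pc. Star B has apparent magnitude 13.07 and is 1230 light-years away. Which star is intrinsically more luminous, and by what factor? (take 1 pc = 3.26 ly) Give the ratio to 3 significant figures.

Star A is more luminous, by a factor of 35.6.

Star A: M = m − 5 log₁₀ d + 5 = 3.06 − 5·1.3502 + 5 = 1.309
Star B: d = 1230 ly / 3.26 = 377.3 pc
Star B: M = m − 5 log₁₀ d + 5 = 13.07 − 5·2.5767 + 5 = 5.187
ΔM = M_A − M_B = 1.309 − (5.187) = -3.878; smaller M is more luminous → Star A.
L ratio = 10^(0.4 |ΔM|) = 10^1.551 = 35.57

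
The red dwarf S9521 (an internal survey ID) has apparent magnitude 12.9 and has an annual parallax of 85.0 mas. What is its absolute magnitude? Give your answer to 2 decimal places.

M ≈ 12.55

p = 85.0 mas = 0.0850″ → d = 1/p = 11.76 pc
5 log₁₀(d/10 pc) = 5 log₁₀(11.76) − 5 = 0.353
M = m − 5 log₁₀(d/10) = 12.9 − 0.353 = 12.547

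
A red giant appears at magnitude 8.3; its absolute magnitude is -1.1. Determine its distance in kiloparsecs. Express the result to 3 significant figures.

d ≈ 0.759 kpc

Distance modulus: m − M = 8.3 − (-1.1) = 9.400
m − M = 5 log₁₀ d − 5
log₁₀ d = (m − M)/5 + 1 = 2.8800
d = 10^2.8800 = 758.6 pc
= 0.7586 kpc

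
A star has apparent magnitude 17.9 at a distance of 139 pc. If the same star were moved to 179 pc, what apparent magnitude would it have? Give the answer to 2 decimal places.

m ≈ 18.45

Flux ∝ 1/d², so Δm = 5 log₁₀(d₂/d₁) = 5 log₁₀(179/139) = 0.549
m₂ = m₁ + Δm = 17.9 + (0.549) = 18.449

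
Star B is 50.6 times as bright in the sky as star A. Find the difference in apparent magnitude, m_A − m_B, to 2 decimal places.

Pogson: Δm = −2.5 log₁₀(ratio) = −2.5 log₁₀(50.6) = −2.5 × 1.7042 = -4.260
Star B is brighter so has the smaller magnitude: m_A − m_B is positive.

m_A − m_B ≈ 4.26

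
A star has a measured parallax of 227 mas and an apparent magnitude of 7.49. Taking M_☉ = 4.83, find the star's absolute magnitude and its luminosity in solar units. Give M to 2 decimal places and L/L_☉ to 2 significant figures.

M ≈ 9.27; L/L_☉ ≈ 0.017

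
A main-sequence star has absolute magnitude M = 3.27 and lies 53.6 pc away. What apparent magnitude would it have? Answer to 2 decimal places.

m ≈ 6.92

m = M + 5 log₁₀ d − 5 = 3.27 + 5·1.7292 − 5 = 6.916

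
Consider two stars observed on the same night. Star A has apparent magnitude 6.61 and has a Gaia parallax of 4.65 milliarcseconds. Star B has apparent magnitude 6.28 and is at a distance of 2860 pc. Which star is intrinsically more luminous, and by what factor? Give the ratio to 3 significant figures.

Star B is more luminous, by a factor of 240.

Star A: p = 4.65 mas = 4.65×10^-3″ → d = 1/p = 215.1 pc
Star A: M = m − 5 log₁₀ d + 5 = 6.61 − 5·2.3325 + 5 = -0.053
Star B: M = m − 5 log₁₀ d + 5 = 6.28 − 5·3.4564 + 5 = -6.002
ΔM = M_A − M_B = -0.053 − (-6.002) = 5.949; smaller M is more luminous → Star B.
L ratio = 10^(0.4 |ΔM|) = 10^2.380 = 239.7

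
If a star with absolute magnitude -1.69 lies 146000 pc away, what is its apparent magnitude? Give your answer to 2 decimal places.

m ≈ 19.13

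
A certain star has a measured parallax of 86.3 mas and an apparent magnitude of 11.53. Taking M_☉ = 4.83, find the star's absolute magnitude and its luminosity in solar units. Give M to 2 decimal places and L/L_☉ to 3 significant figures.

M ≈ 11.21; L/L_☉ ≈ 2.81×10^-3

d = 1/p = 1000/86.3 mas = 11.59 pc
M = m − 5 log₁₀ d + 5 = 11.53 − 5·1.0640 + 5 = 11.210
M − M_☉ = 11.210 − 4.83 = 6.380
L/L_☉ = 10^(−0.4 × 6.380) = 2.805×10^-3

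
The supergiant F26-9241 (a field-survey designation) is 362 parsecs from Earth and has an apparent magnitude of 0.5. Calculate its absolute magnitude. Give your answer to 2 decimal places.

M ≈ -7.29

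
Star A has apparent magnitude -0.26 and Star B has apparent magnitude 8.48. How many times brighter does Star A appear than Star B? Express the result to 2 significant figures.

3100

Δm = -0.26 − (8.48) = -8.74
Flux ratio = 10^(−0.4 Δm) = 10^(−0.4 × -8.74) = 10^3.496 = 3133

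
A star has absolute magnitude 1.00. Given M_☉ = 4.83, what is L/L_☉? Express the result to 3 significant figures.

L/L_☉ ≈ 34.0

M − M_☉ = 1.00 − 4.83 = -3.830
L/L_☉ = 10^(−0.4 (M − M_☉)) = 10^1.532 = 34.04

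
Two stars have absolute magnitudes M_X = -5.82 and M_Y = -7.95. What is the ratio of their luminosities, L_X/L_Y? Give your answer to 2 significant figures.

L_X/L_Y ≈ 0.14

ΔM = M_X − M_Y = 2.13
L_X/L_Y = 10^(−0.4 ΔM) = 10^-0.852 = 0.1406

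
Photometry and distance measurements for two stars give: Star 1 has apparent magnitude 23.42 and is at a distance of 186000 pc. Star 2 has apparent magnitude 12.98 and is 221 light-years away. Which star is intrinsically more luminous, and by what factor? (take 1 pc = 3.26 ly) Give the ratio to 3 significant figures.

Star 1: M = m − 5 log₁₀ d + 5 = 23.42 − 5·5.2695 + 5 = 2.072
Star 2: d = 221 ly / 3.26 = 67.79 pc
Star 2: M = m − 5 log₁₀ d + 5 = 12.98 − 5·1.8312 + 5 = 8.824
ΔM = M_1 − M_2 = 2.072 − (8.824) = -6.752; smaller M is more luminous → Star 1.
L ratio = 10^(0.4 |ΔM|) = 10^2.701 = 502.0

Star 1 is more luminous, by a factor of 502.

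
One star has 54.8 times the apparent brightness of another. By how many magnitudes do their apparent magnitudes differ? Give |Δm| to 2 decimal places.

Pogson: Δm = −2.5 log₁₀(ratio) = −2.5 log₁₀(54.8) = −2.5 × 1.7388 = -4.347

|Δm| ≈ 4.35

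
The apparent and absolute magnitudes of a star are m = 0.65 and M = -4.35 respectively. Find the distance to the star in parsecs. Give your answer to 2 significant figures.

Distance modulus: m − M = 0.65 − (-4.35) = 5.000
m − M = 5 log₁₀ d − 5
log₁₀ d = (m − M)/5 + 1 = 2.0000
d = 10^2.0000 = 100.0 pc

d ≈ 100 pc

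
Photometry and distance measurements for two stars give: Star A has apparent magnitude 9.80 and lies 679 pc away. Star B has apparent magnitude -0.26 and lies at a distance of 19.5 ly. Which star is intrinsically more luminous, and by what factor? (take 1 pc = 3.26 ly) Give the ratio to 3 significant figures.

Star A: M = m − 5 log₁₀ d + 5 = 9.80 − 5·2.8319 + 5 = 0.641
Star B: d = 19.5 ly / 3.26 = 5.982 pc
Star B: M = m − 5 log₁₀ d + 5 = -0.26 − 5·0.7768 + 5 = 0.856
ΔM = M_A − M_B = 0.641 − (0.856) = -0.215; smaller M is more luminous → Star A.
L ratio = 10^(0.4 |ΔM|) = 10^0.086 = 1.219

Star A is more luminous, by a factor of 1.22.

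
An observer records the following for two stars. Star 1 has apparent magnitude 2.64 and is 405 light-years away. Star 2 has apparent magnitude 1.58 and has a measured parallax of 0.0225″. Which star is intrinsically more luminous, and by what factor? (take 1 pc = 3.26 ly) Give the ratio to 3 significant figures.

Star 1: d = 405 ly / 3.26 = 124.2 pc
Star 1: M = m − 5 log₁₀ d + 5 = 2.64 − 5·2.0942 + 5 = -2.831
Star 2: d = 1/p = 1/0.0225″ = 44.44 pc
Star 2: M = m − 5 log₁₀ d + 5 = 1.58 − 5·1.6478 + 5 = -1.659
ΔM = M_1 − M_2 = -2.831 − (-1.659) = -1.172; smaller M is more luminous → Star 1.
L ratio = 10^(0.4 |ΔM|) = 10^0.469 = 2.943

Star 1 is more luminous, by a factor of 2.94.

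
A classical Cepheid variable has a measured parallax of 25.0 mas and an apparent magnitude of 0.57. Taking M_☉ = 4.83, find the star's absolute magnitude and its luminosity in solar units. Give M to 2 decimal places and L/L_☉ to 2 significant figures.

M ≈ -2.44; L/L_☉ ≈ 810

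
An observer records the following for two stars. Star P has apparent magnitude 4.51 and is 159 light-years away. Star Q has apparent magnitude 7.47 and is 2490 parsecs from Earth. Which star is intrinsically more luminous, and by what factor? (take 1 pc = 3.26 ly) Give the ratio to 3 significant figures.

Star Q is more luminous, by a factor of 171.

Star P: d = 159 ly / 3.26 = 48.77 pc
Star P: M = m − 5 log₁₀ d + 5 = 4.51 − 5·1.6882 + 5 = 1.069
Star Q: M = m − 5 log₁₀ d + 5 = 7.47 − 5·3.3962 + 5 = -4.511
ΔM = M_P − M_Q = 1.069 − (-4.511) = 5.580; smaller M is more luminous → Star Q.
L ratio = 10^(0.4 |ΔM|) = 10^2.232 = 170.6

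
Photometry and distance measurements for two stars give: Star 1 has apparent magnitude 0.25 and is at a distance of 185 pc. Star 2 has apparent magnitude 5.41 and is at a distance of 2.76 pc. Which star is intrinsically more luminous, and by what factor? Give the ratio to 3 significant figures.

Star 1: M = m − 5 log₁₀ d + 5 = 0.25 − 5·2.2672 + 5 = -6.086
Star 2: M = m − 5 log₁₀ d + 5 = 5.41 − 5·0.4409 + 5 = 8.205
ΔM = M_1 − M_2 = -6.086 − (8.205) = -14.291; smaller M is more luminous → Star 1.
L ratio = 10^(0.4 |ΔM|) = 10^5.717 = 520600

Star 1 is more luminous, by a factor of 521000.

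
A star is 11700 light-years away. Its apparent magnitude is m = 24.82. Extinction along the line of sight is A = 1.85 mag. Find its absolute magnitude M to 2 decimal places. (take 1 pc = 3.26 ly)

M ≈ 10.20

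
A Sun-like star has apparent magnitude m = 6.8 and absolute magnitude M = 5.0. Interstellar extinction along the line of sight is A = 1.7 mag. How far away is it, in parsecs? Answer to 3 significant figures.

m − M = 5 log₁₀(d/10 pc) + A  ⇒  6.8 − (5.0) − 1.7 = 5 log₁₀(d/10)
0.100 = 5 log₁₀(d/10)
log₁₀ d = (m − M − A)/5 + 1 = 1.0200
d = 10^1.0200 = 10.47 pc

d ≈ 10.5 pc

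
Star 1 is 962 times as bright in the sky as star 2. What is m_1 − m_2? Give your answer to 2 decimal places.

Pogson: Δm = −2.5 log₁₀(ratio) = −2.5 log₁₀(962) = −2.5 × 2.9832 = -7.458
Star 1 is brighter, so it has the smaller magnitude: the difference is negative.

m_1 − m_2 ≈ -7.46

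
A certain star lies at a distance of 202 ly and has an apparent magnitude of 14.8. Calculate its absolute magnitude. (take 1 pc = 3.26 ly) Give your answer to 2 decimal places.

M ≈ 10.84

d = 202 ly / 3.26 = 61.96 pc
5 log₁₀(d/10 pc) = 5 log₁₀(61.96) − 5 = 3.961
M = m − 5 log₁₀(d/10) = 14.8 − 3.961 = 10.839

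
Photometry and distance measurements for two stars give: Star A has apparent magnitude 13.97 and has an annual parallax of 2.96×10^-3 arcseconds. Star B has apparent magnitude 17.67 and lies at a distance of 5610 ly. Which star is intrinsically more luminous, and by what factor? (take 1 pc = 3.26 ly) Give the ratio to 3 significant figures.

Star A is more luminous, by a factor of 1.16.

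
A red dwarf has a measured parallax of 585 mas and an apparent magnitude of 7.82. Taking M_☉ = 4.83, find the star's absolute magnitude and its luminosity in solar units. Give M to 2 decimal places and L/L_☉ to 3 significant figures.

d = 1/p = 1000/585 mas = 1.709 pc
M = m − 5 log₁₀ d + 5 = 7.82 − 5·0.2328 + 5 = 11.656
M − M_☉ = 11.656 − 4.83 = 6.826
L/L_☉ = 10^(−0.4 × 6.826) = 1.861×10^-3

M ≈ 11.66; L/L_☉ ≈ 1.86×10^-3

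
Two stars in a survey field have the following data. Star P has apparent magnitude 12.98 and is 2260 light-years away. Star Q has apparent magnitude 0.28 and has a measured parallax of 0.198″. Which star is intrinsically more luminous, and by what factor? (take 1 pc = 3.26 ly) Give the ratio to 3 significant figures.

Star P: d = 2260 ly / 3.26 = 693.3 pc
Star P: M = m − 5 log₁₀ d + 5 = 12.98 − 5·2.8409 + 5 = 3.776
Star Q: d = 1/p = 1/0.198″ = 5.051 pc
Star Q: M = m − 5 log₁₀ d + 5 = 0.28 − 5·0.7033 + 5 = 1.763
ΔM = M_P − M_Q = 3.776 − (1.763) = 2.012; smaller M is more luminous → Star Q.
L ratio = 10^(0.4 |ΔM|) = 10^0.805 = 6.381

Star Q is more luminous, by a factor of 6.38.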